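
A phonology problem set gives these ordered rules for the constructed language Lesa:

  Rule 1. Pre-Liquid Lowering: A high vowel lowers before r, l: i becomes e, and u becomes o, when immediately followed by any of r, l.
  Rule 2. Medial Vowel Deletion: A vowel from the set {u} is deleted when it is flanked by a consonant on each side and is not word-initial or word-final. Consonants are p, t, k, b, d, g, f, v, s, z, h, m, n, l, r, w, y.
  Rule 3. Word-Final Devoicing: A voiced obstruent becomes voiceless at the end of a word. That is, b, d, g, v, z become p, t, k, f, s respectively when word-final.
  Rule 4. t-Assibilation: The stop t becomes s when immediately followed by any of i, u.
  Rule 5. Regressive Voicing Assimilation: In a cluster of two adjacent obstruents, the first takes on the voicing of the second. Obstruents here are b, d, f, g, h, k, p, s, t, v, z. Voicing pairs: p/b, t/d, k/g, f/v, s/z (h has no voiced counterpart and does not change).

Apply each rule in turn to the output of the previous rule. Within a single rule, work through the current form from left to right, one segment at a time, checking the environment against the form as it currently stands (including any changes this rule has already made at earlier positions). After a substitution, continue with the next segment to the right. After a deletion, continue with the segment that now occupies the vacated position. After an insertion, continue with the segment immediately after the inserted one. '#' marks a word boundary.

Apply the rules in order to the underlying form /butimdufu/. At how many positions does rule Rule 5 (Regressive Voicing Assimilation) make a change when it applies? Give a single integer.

2

Rule 1 Pre-Liquid Lowering: no change — [butimdufu]
Rule 2 Medial Vowel Deletion: [butimdufu] → [btimdfu]
Rule 3 Word-Final Devoicing: no change — [btimdfu]
Rule 4 t-Assibilation: [btimdfu] → [bsimdfu]
Rule 5 Regressive Voicing Assimilation: [bsimdfu] → [psimtfu]
Rule Rule 5 changed 2 position(s).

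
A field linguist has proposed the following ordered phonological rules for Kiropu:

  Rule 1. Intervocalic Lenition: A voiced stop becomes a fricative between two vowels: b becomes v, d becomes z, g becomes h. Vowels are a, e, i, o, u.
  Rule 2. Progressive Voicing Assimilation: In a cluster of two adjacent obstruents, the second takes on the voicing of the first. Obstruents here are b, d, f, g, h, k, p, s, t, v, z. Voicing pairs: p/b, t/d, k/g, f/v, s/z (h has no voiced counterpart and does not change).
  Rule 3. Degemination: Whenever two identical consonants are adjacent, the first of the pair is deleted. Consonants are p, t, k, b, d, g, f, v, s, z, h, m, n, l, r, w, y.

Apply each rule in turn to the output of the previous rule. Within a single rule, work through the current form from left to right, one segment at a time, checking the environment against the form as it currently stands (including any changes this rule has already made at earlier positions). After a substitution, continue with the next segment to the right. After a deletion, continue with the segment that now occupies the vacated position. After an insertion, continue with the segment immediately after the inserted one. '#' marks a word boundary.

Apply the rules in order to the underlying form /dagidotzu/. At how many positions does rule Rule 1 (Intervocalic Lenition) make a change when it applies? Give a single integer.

Rule 1 Intervocalic Lenition: [dagidotzu] → [dahizotzu]
Rule 2 Progressive Voicing Assimilation: [dahizotzu] → [dahizotsu]
Rule 3 Degemination: no change — [dahizotsu]
Rule Rule 1 changed 2 position(s).

2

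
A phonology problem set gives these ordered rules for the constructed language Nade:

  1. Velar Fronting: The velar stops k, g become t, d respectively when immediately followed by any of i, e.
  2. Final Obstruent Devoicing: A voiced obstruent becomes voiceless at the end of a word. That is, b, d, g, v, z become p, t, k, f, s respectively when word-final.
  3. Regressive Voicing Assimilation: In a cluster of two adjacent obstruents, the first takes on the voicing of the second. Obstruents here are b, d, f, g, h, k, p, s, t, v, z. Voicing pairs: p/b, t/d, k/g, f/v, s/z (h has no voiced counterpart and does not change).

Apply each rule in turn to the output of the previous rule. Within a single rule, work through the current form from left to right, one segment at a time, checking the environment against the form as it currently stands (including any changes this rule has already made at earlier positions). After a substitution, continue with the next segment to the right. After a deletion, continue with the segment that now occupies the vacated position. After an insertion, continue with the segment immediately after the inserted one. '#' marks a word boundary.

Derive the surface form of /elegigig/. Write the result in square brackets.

[eledidik]

1 Velar Fronting: [elegigig] → [eledidig]
2 Final Obstruent Devoicing: [eledidig] → [eledidik]
3 Regressive Voicing Assimilation: no change — [eledidik]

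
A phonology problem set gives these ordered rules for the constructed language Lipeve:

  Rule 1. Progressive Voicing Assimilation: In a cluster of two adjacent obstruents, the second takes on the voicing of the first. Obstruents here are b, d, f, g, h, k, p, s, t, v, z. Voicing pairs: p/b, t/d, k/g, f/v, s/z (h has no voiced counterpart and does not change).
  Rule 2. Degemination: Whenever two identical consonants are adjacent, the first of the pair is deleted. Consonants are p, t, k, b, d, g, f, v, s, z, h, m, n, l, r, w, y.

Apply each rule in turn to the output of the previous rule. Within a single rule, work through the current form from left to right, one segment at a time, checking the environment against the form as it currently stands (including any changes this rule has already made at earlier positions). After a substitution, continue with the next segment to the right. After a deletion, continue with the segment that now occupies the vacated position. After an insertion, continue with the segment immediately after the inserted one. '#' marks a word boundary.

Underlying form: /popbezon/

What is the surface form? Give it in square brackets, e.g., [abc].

Rule 1 Progressive Voicing Assimilation: [popbezon] → [poppezon]
Rule 2 Degemination: [poppezon] → [popezon]

[popezon]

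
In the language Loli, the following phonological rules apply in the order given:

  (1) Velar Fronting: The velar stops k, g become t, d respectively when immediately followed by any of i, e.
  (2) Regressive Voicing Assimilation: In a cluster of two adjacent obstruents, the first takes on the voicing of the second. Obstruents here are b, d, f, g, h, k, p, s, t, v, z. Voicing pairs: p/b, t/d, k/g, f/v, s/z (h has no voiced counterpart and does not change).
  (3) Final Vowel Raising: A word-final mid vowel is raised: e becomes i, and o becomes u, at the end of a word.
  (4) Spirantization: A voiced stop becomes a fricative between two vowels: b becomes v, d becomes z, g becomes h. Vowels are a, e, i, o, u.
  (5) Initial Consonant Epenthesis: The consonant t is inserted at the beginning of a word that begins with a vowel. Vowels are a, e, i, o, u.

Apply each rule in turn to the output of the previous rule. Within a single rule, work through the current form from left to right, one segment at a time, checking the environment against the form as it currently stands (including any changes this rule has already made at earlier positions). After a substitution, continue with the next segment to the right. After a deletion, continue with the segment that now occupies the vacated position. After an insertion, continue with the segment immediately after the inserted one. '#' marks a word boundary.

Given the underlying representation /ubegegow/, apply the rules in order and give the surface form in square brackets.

[tuvezehow]

(1) Velar Fronting: [ubegegow] → [ubedegow]
(2) Regressive Voicing Assimilation: no change — [ubedegow]
(3) Final Vowel Raising: no change — [ubedegow]
(4) Spirantization: [ubedegow] → [uvezehow]
(5) Initial Consonant Epenthesis: [uvezehow] → [tuvezehow]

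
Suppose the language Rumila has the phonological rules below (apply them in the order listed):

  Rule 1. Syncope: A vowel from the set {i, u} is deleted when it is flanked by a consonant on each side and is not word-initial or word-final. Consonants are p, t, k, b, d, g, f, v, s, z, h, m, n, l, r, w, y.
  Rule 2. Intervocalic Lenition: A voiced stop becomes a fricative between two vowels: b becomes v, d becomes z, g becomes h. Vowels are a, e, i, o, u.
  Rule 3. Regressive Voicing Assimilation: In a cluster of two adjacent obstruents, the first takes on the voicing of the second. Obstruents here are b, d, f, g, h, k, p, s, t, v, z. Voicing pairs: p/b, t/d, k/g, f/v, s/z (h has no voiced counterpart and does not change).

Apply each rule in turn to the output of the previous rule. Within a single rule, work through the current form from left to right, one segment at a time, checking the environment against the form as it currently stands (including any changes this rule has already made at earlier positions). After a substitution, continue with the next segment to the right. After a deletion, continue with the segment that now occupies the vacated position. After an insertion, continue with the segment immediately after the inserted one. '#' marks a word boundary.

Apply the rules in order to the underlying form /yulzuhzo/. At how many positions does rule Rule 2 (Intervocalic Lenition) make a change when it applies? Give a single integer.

Rule 1 Syncope: [yulzuhzo] → [ylzhzo]
Rule 2 Intervocalic Lenition: no change — [ylzhzo]
Rule 3 Regressive Voicing Assimilation: [ylzhzo] → [ylshzo]
Rule Rule 2 changed 0 position(s).

0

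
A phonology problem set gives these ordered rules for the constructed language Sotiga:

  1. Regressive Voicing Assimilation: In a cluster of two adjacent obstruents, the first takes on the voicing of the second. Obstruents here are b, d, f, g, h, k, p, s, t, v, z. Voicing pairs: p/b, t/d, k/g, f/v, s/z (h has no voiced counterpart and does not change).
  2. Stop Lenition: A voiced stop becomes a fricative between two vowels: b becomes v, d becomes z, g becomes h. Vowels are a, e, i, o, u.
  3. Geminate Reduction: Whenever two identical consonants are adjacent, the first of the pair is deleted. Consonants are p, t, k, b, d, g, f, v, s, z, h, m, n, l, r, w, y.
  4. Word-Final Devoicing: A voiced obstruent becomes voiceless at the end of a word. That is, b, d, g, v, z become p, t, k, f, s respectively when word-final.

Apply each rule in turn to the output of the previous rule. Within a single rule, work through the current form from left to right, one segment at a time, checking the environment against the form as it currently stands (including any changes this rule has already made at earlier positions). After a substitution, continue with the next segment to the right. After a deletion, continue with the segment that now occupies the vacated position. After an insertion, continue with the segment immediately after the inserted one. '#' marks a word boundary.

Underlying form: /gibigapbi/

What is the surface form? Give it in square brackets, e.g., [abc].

[givihabi]

1 Regressive Voicing Assimilation: [gibigapbi] → [gibigabbi]
2 Stop Lenition: [gibigabbi] → [givihabbi]
3 Geminate Reduction: [givihabbi] → [givihabi]
4 Word-Final Devoicing: no change — [givihabi]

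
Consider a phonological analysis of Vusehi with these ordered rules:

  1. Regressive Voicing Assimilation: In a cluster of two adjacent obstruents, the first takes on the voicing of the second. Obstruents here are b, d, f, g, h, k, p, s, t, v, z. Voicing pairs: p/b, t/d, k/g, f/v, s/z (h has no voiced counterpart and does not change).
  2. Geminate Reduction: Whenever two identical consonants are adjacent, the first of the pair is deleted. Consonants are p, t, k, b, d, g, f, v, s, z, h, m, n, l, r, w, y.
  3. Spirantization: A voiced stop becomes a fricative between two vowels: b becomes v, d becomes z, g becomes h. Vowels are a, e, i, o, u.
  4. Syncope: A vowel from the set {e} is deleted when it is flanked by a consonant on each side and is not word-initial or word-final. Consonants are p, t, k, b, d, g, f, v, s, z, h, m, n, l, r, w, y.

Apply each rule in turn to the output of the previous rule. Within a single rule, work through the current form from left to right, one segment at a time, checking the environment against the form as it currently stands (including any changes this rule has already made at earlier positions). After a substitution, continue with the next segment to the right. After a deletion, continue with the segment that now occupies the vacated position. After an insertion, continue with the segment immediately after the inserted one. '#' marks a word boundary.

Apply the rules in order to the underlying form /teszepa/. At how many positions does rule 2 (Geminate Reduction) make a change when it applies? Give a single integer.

1

1 Regressive Voicing Assimilation: [teszepa] → [tezzepa]
2 Geminate Reduction: [tezzepa] → [tezepa]
3 Spirantization: no change — [tezepa]
4 Syncope: [tezepa] → [tzpa]
Rule 2 changed 1 position(s).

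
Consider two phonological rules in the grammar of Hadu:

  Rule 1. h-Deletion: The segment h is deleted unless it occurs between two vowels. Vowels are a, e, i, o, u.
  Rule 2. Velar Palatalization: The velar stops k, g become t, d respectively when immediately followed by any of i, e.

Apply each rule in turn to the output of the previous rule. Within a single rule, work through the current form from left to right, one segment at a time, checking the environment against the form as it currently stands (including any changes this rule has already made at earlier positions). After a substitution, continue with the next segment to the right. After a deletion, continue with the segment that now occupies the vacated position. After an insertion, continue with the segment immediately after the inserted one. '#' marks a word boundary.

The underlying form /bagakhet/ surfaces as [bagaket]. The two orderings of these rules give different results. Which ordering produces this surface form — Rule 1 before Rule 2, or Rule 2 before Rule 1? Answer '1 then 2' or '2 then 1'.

Order 1 then 2:
  1 h-Deletion: [bagakhet] → [bagaket]
  2 Velar Palatalization: [bagaket] → [bagatet]
  result: [bagatet]
Order 2 then 1:
  2 Velar Palatalization: no change — [bagakhet]
  1 h-Deletion: [bagakhet] → [bagaket]
  result: [bagaket]

2 then 1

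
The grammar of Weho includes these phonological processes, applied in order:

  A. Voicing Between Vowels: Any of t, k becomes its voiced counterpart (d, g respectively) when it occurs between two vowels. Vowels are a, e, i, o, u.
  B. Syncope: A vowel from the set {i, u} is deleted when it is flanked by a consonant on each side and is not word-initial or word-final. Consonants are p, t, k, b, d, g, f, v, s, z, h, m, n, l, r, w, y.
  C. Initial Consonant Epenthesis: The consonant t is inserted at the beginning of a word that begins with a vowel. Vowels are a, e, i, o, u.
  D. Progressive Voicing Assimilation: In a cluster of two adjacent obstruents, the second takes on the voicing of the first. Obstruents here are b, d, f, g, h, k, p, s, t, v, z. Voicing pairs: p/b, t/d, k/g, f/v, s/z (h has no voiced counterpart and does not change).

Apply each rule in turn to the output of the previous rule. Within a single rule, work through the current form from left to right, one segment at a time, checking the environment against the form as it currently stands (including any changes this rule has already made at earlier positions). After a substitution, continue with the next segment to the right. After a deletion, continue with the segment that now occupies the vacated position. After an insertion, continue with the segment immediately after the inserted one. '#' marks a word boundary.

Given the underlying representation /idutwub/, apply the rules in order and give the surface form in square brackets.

[tiddwb]

A Voicing Between Vowels: no change — [idutwub]
B Syncope: [idutwub] → [idtwb]
C Initial Consonant Epenthesis: [idtwb] → [tidtwb]
D Progressive Voicing Assimilation: [tidtwb] → [tiddwb]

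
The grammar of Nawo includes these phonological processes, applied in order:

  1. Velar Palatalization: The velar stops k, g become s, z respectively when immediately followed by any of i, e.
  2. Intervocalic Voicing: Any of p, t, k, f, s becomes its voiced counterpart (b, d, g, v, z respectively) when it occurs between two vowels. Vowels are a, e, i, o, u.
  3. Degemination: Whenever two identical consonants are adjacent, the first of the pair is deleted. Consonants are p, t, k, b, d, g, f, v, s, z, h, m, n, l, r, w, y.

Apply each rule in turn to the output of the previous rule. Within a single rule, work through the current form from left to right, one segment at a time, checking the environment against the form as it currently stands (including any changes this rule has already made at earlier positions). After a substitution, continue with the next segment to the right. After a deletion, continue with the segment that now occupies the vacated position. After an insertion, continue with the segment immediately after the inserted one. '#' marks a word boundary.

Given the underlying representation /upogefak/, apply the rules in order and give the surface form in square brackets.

1 Velar Palatalization: [upogefak] → [upozefak]
2 Intervocalic Voicing: [upozefak] → [ubozevak]
3 Degemination: no change — [ubozevak]

[ubozevak]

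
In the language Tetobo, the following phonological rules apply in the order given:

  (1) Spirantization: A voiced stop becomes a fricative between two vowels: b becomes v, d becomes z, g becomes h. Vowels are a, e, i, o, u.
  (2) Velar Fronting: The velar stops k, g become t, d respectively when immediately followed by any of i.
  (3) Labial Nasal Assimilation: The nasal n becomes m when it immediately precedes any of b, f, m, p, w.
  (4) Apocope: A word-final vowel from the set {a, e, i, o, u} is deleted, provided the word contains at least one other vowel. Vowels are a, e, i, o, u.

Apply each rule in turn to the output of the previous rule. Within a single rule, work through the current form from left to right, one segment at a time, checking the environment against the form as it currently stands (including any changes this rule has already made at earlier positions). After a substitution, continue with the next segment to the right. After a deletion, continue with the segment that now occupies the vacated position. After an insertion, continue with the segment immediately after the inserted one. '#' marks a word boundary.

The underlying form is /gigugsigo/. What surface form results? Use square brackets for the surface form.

(1) Spirantization: [gigugsigo] → [gihugsiho]
(2) Velar Fronting: [gihugsiho] → [dihugsiho]
(3) Labial Nasal Assimilation: no change — [dihugsiho]
(4) Apocope: [dihugsiho] → [dihugsih]

[dihugsih]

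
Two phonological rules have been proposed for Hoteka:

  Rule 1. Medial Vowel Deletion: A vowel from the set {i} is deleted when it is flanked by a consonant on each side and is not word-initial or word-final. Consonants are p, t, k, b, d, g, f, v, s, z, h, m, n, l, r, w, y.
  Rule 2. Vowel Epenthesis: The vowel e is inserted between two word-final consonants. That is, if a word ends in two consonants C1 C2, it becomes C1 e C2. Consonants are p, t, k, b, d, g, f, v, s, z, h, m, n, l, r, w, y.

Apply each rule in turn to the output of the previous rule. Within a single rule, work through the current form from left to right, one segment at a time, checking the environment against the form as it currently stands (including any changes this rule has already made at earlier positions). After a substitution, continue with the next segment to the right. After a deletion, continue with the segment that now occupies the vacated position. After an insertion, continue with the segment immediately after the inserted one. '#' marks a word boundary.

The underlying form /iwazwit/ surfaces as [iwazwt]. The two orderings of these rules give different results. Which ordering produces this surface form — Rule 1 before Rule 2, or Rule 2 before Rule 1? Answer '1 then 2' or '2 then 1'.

Order 1 then 2:
  1 Medial Vowel Deletion: [iwazwit] → [iwazwt]
  2 Vowel Epenthesis: [iwazwt] → [iwazwet]
  result: [iwazwet]
Order 2 then 1:
  2 Vowel Epenthesis: no change — [iwazwit]
  1 Medial Vowel Deletion: [iwazwit] → [iwazwt]
  result: [iwazwt]

2 then 1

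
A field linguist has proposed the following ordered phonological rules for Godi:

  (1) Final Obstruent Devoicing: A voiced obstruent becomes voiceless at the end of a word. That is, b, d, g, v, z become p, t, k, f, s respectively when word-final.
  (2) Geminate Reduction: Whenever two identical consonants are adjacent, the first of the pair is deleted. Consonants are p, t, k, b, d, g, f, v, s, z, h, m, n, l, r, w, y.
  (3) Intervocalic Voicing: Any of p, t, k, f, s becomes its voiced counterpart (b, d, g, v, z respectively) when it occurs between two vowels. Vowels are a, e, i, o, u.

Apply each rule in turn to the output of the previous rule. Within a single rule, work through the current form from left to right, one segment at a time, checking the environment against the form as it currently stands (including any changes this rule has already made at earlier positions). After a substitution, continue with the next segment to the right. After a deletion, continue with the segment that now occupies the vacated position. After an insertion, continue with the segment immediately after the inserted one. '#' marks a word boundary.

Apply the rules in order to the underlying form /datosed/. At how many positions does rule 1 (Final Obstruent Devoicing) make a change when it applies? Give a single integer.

(1) Final Obstruent Devoicing: [datosed] → [datoset]
(2) Geminate Reduction: no change — [datoset]
(3) Intervocalic Voicing: [datoset] → [dadozet]
Rule 1 changed 1 position(s).

1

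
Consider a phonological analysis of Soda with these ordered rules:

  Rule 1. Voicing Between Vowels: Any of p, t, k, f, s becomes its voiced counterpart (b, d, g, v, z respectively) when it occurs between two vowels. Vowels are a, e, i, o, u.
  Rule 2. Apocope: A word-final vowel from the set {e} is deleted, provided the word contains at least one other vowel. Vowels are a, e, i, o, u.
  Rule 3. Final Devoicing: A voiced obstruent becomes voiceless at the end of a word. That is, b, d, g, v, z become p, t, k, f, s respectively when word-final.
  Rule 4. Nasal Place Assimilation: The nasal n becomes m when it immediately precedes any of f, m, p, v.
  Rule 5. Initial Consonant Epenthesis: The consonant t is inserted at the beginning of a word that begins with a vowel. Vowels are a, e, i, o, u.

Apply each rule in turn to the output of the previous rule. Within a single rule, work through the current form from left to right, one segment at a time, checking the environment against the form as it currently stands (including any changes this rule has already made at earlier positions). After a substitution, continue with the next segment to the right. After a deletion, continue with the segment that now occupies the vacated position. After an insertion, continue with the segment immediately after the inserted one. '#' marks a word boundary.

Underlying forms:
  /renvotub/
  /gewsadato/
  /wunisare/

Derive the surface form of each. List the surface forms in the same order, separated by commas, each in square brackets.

[remvodup], [gewsadado], [wunizar]

/renvotub/:
  Rule 1 Voicing Between Vowels: [renvotub] → [renvodub]
  Rule 2 Apocope: no change — [renvodub]
  Rule 3 Final Devoicing: [renvodub] → [renvodup]
  Rule 4 Nasal Place Assimilation: [renvodup] → [remvodup]
  Rule 5 Initial Consonant Epenthesis: no change — [remvodup]
/gewsadato/:
  Rule 1 Voicing Between Vowels: [gewsadato] → [gewsadado]
  Rule 2 Apocope: no change — [gewsadado]
  Rule 3 Final Devoicing: no change — [gewsadado]
  Rule 4 Nasal Place Assimilation: no change — [gewsadado]
  Rule 5 Initial Consonant Epenthesis: no change — [gewsadado]
/wunisare/:
  Rule 1 Voicing Between Vowels: [wunisare] → [wunizare]
  Rule 2 Apocope: [wunizare] → [wunizar]
  Rule 3 Final Devoicing: no change — [wunizar]
  Rule 4 Nasal Place Assimilation: no change — [wunizar]
  Rule 5 Initial Consonant Epenthesis: no change — [wunizar]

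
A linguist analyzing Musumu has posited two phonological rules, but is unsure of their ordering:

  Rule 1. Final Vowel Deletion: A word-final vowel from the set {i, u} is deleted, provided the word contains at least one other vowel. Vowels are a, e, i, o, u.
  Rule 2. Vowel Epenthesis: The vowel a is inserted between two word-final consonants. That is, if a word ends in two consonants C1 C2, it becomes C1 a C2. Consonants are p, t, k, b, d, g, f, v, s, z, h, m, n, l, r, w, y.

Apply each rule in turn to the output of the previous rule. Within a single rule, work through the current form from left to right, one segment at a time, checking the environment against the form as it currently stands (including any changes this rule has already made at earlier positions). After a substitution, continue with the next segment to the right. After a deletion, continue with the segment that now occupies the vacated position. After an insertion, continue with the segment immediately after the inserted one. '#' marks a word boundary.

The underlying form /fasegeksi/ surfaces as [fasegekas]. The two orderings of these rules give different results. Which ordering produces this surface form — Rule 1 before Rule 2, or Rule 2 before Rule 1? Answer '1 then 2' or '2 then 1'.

1 then 2

Order 1 then 2:
  1 Final Vowel Deletion: [fasegeksi] → [fasegeks]
  2 Vowel Epenthesis: [fasegeks] → [fasegekas]
  result: [fasegekas]
Order 2 then 1:
  2 Vowel Epenthesis: no change — [fasegeksi]
  1 Final Vowel Deletion: [fasegeksi] → [fasegeks]
  result: [fasegeks]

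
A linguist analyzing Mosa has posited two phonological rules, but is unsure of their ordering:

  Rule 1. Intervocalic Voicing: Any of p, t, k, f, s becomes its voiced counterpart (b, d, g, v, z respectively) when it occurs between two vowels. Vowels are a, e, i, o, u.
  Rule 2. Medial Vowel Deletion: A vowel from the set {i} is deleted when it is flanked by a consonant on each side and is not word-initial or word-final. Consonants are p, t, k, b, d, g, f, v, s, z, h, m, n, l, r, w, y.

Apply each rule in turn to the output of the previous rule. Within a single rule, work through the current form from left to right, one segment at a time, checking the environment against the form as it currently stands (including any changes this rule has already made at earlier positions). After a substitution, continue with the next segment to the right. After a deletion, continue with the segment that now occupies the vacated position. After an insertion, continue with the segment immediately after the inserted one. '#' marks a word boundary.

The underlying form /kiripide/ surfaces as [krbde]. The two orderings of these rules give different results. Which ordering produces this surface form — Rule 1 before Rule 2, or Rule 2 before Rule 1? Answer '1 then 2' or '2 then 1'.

1 then 2

Order 1 then 2:
  1 Intervocalic Voicing: [kiripide] → [kiribide]
  2 Medial Vowel Deletion: [kiribide] → [krbde]
  result: [krbde]
Order 2 then 1:
  2 Medial Vowel Deletion: [kiripide] → [krpde]
  1 Intervocalic Voicing: no change — [krpde]
  result: [krpde]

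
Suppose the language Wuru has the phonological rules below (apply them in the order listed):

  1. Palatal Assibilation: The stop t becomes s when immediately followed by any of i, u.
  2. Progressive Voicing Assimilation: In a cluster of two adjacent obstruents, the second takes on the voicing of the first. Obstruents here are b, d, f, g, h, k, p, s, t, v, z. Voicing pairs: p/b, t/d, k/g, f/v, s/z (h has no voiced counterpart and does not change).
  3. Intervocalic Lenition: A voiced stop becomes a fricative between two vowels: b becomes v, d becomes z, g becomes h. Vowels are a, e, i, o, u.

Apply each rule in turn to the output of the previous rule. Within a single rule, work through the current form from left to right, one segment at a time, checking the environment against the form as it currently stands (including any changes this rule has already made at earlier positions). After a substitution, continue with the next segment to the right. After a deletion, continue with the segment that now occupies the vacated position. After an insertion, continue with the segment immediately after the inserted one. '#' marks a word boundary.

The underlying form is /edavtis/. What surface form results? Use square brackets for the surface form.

1 Palatal Assibilation: [edavtis] → [edavsis]
2 Progressive Voicing Assimilation: [edavsis] → [edavzis]
3 Intervocalic Lenition: [edavzis] → [ezavzis]

[ezavzis]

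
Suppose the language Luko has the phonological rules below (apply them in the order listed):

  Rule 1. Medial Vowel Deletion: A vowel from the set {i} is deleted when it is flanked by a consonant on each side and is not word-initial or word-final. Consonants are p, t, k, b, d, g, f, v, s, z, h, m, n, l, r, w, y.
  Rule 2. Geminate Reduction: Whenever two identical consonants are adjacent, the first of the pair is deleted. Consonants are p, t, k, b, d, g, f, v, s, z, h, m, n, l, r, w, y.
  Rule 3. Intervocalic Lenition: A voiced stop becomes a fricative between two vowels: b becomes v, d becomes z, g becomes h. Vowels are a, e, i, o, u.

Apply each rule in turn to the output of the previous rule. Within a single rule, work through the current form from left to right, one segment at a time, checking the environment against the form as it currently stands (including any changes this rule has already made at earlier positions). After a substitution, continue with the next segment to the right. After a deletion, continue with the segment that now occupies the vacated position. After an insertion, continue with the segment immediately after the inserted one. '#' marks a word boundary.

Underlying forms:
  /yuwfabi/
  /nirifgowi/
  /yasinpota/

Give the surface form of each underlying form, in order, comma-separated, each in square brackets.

[yuwfavi], [nrfgowi], [yasnpota]

/yuwfabi/:
  Rule 1 Medial Vowel Deletion: no change — [yuwfabi]
  Rule 2 Geminate Reduction: no change — [yuwfabi]
  Rule 3 Intervocalic Lenition: [yuwfabi] → [yuwfavi]
/nirifgowi/:
  Rule 1 Medial Vowel Deletion: [nirifgowi] → [nrfgowi]
  Rule 2 Geminate Reduction: no change — [nrfgowi]
  Rule 3 Intervocalic Lenition: no change — [nrfgowi]
/yasinpota/:
  Rule 1 Medial Vowel Deletion: [yasinpota] → [yasnpota]
  Rule 2 Geminate Reduction: no change — [yasnpota]
  Rule 3 Intervocalic Lenition: no change — [yasnpota]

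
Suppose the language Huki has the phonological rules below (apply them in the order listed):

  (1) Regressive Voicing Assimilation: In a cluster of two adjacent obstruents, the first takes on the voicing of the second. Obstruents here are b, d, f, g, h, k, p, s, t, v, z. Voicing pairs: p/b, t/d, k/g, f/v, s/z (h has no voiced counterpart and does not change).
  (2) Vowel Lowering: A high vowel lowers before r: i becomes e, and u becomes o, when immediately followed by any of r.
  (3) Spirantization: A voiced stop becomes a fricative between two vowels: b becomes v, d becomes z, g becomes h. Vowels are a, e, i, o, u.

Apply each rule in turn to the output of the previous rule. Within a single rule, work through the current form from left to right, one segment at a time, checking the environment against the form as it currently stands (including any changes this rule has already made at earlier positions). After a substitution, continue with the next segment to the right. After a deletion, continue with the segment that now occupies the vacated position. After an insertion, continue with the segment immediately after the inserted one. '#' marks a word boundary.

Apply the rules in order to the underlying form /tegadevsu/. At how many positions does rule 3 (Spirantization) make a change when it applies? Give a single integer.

(1) Regressive Voicing Assimilation: [tegadevsu] → [tegadefsu]
(2) Vowel Lowering: no change — [tegadefsu]
(3) Spirantization: [tegadefsu] → [tehazefsu]
Rule 3 changed 2 position(s).

2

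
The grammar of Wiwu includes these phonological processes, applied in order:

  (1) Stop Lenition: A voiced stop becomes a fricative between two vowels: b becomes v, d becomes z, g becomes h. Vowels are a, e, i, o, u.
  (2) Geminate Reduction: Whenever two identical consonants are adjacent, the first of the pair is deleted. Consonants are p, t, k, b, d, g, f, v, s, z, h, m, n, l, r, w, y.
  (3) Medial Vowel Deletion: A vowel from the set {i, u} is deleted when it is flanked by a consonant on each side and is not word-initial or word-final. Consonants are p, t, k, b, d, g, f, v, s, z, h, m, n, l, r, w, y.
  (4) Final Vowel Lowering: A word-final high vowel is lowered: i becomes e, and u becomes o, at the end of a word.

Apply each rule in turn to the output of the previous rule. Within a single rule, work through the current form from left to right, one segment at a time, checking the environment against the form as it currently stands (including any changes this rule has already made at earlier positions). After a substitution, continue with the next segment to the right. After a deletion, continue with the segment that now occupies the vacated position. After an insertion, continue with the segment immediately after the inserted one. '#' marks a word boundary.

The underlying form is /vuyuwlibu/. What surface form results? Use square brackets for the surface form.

(1) Stop Lenition: [vuyuwlibu] → [vuyuwlivu]
(2) Geminate Reduction: no change — [vuyuwlivu]
(3) Medial Vowel Deletion: [vuyuwlivu] → [vywlvu]
(4) Final Vowel Lowering: [vywlvu] → [vywlvo]

[vywlvo]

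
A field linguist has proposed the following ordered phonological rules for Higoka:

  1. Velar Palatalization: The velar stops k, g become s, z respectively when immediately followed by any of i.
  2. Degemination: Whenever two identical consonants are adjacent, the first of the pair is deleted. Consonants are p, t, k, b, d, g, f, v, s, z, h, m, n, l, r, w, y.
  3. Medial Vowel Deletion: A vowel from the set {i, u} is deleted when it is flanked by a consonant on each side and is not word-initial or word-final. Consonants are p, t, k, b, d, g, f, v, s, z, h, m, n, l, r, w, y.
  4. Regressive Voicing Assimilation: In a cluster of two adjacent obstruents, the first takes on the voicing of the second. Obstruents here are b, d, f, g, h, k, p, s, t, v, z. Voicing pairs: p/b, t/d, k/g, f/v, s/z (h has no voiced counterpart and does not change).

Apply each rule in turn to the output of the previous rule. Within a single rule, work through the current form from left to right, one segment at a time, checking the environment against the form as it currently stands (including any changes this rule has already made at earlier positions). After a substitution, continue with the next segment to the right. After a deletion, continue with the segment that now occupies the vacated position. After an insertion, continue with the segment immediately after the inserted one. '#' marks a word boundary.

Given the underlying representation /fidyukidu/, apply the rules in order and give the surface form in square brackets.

[vdyzdu]

1 Velar Palatalization: [fidyukidu] → [fidyusidu]
2 Degemination: no change — [fidyusidu]
3 Medial Vowel Deletion: [fidyusidu] → [fdysdu]
4 Regressive Voicing Assimilation: [fdysdu] → [vdyzdu]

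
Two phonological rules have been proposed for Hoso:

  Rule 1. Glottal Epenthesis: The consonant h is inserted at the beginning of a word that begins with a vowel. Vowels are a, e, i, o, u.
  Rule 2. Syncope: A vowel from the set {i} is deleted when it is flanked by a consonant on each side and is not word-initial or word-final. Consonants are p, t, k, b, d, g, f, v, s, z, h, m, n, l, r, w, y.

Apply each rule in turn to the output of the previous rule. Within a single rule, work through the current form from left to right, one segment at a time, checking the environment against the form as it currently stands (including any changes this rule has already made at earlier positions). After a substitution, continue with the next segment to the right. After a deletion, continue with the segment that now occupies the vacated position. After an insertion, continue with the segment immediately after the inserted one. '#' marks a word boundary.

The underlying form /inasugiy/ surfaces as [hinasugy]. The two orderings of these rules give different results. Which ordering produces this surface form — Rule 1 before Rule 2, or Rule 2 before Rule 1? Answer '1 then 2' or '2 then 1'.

Order 1 then 2:
  1 Glottal Epenthesis: [inasugiy] → [hinasugiy]
  2 Syncope: [hinasugiy] → [hnasugy]
  result: [hnasugy]
Order 2 then 1:
  2 Syncope: [inasugiy] → [inasugy]
  1 Glottal Epenthesis: [inasugy] → [hinasugy]
  result: [hinasugy]

2 then 1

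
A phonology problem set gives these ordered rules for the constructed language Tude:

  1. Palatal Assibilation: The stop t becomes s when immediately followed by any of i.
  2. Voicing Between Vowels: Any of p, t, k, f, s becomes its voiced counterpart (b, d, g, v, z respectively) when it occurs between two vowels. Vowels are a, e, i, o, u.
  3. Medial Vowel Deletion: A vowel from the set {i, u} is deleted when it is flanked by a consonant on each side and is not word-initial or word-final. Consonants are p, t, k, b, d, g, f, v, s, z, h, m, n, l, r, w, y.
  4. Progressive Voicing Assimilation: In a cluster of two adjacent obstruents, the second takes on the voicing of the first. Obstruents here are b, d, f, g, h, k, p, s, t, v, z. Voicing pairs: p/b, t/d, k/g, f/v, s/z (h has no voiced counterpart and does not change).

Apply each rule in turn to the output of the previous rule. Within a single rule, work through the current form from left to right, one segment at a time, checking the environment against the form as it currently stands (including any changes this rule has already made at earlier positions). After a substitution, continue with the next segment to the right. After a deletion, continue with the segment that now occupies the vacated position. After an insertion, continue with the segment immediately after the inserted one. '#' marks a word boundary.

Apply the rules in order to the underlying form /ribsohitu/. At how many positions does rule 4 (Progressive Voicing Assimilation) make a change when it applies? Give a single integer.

1 Palatal Assibilation: no change — [ribsohitu]
2 Voicing Between Vowels: [ribsohitu] → [ribsohidu]
3 Medial Vowel Deletion: [ribsohidu] → [rbsohdu]
4 Progressive Voicing Assimilation: [rbsohdu] → [rbzohtu]
Rule 4 changed 2 position(s).

2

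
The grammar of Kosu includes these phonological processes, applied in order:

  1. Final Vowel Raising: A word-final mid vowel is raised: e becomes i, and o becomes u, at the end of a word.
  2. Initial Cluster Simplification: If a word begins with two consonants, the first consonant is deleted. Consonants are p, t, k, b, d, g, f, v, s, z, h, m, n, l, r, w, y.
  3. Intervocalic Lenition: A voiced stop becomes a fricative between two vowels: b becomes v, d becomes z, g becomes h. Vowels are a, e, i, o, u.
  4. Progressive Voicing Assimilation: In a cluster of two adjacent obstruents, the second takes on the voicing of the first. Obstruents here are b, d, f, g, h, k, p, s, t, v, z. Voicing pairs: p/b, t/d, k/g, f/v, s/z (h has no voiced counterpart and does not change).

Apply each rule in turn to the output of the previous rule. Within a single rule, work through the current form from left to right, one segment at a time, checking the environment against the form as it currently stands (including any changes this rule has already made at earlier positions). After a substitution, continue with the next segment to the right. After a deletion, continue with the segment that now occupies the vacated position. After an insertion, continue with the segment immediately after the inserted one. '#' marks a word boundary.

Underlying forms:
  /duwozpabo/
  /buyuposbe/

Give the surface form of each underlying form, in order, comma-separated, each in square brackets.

[duwozbavu], [buyupospi]

/duwozpabo/:
  1 Final Vowel Raising: [duwozpabo] → [duwozpabu]
  2 Initial Cluster Simplification: no change — [duwozpabu]
  3 Intervocalic Lenition: [duwozpabu] → [duwozpavu]
  4 Progressive Voicing Assimilation: [duwozpavu] → [duwozbavu]
/buyuposbe/:
  1 Final Vowel Raising: [buyuposbe] → [buyuposbi]
  2 Initial Cluster Simplification: no change — [buyuposbi]
  3 Intervocalic Lenition: no change — [buyuposbi]
  4 Progressive Voicing Assimilation: [buyuposbi] → [buyupospi]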